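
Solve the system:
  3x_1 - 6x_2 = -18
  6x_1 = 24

x_1 = 4, x_2 = 5

Row-reduce the augmented matrix:
R1 ← R1 / (3).
R2 ← R2 − 6·R1.
R2 ← R2 / (12).
R1 ← R1 + 2·R2.
Reading off the reduced rows gives x_1 = 4, x_2 = 5.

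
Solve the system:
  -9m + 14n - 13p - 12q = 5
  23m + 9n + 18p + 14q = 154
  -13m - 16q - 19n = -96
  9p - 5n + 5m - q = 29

infinitely many solutions

Row-reduce:
R1 ← R1 / (-9).
R2 ← R2 − 23·R1.
R3 ← R3 + 13·R1.
R4 ← R4 − 5·R1.
R2 ← R2 / (403/9).
R1 ← R1 + 14/9·R2.
R3 ← R3 + 353/9·R2.
R4 ← R4 − 25/9·R2.
R3 ← R3 / (2194/403).
R1 ← R1 − 369/403·R3.
R2 ← R2 + 137/403·R3.
R4 ← R4 − 1097/403·R3.
Rank is 3 with 4 unknowns, leaving q free.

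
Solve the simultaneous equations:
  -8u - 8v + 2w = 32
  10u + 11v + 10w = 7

infinitely many solutions

Row-reduce:
R1 ← R1 / (-8).
R2 ← R2 − 10·R1.
R1 ← R1 − 1·R2.
Rank is 2 with 3 unknowns, leaving w free.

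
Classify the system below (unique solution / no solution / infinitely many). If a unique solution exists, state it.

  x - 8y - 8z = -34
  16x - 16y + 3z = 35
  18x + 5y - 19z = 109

Row-reduce the augmented matrix:
R2 ← R2 − 16·R1.
R3 ← R3 − 18·R1.
R2 ← R2 / (112).
R1 ← R1 + 8·R2.
R3 ← R3 − 149·R2.
R3 ← R3 / (-5519/112).
R1 ← R1 − 19/14·R3.
R2 ← R2 − 131/112·R3.
Reading off the reduced rows gives x = 6, y = 4, z = 1.

x = 6, y = 4, z = 1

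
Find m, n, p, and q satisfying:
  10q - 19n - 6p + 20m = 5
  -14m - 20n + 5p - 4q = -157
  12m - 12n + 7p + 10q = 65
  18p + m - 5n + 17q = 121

Row-reduce the augmented matrix:
R1 ← R1 / (20).
R2 ← R2 + 14·R1.
R3 ← R3 − 12·R1.
R4 ← R4 − 1·R1.
R2 ← R2 / (-333/10).
R1 ← R1 + 19/20·R2.
R3 ← R3 + 3/5·R2.
R4 ← R4 + 81/20·R2.
R3 ← R3 / (1175/111).
R1 ← R1 + 215/666·R3.
R2 ← R2 + 8/333·R3.
R4 ← R4 − 1347/74·R3.
R4 ← R4 / (10986/1175).
R1 ← R1 − 377/705·R4.
R2 ← R2 + 286/3525·R4.
R3 ← R3 − 438/1175·R4.
Reading off the reduced rows gives m = 5, n = 5, p = 5, q = 3.

m = 5, n = 5, p = 5, q = 3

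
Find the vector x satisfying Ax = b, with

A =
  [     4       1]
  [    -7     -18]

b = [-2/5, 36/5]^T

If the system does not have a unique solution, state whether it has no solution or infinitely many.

x_1 = 0, x_2 = -2/5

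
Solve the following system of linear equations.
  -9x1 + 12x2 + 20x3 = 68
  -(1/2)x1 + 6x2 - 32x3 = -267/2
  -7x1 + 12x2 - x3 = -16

Row-reduce:
R1 ← R1 / (-9).
R2 ← R2 + 1/2·R1.
R3 ← R3 + 7·R1.
R2 ← R2 / (16/3).
R1 ← R1 + 4/3·R2.
R3 ← R3 − 8/3·R2.
Row 3 reduces to 0 = -1/4, a contradiction. The system is inconsistent.

no solution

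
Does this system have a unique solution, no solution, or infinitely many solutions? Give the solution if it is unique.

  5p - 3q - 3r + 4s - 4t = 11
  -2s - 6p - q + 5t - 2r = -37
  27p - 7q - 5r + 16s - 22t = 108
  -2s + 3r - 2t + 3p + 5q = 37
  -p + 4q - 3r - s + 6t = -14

no solution

Row-reduce:
R1 ← R1 / (5).
R2 ← R2 + 6·R1.
R3 ← R3 − 27·R1.
R4 ← R4 − 3·R1.
R5 ← R5 + 1·R1.
R2 ← R2 / (-23/5).
R1 ← R1 + 3/5·R2.
R3 ← R3 − 46/5·R2.
R4 ← R4 − 34/5·R2.
R5 ← R5 − 17/5·R2.
Swap R3 and R4.
R3 ← R3 / (-80/23).
R1 ← R1 − 3/23·R3.
R2 ← R2 − 28/23·R3.
R5 ← R5 + 178/23·R3.
Swap R4 and R5.
R4 ← R4 / (49/20).
R1 ← R1 − 17/40·R4.
R2 ← R2 + 7/10·R4.
R3 ← R3 − 3/40·R4.
Row 5 reduces to 0 = 1, a contradiction. The system is inconsistent.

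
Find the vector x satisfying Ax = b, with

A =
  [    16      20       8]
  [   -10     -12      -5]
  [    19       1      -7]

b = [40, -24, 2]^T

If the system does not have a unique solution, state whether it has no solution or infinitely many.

Row-reduce the augmented matrix:
R1 ← R1 / (16).
R2 ← R2 + 10·R1.
R3 ← R3 − 19·R1.
R2 ← R2 / (1/2).
R1 ← R1 − 5/4·R2.
R3 ← R3 + 91/4·R2.
R3 ← R3 / (-33/2).
R1 ← R1 − 1/2·R3.
Reading off the reduced rows gives x_1 = 0, x_2 = 2, x_3 = 0.

x_1 = 0, x_2 = 2, x_3 = 0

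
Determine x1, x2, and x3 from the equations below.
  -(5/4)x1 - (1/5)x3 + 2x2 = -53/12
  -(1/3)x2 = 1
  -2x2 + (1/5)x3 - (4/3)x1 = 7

Row-reduce the augmented matrix:
R1 ← R1 / (-5/4).
R3 ← R3 + 4/3·R1.
R2 ← R2 / (-1/3).
R1 ← R1 + 8/5·R2.
R3 ← R3 + 62/15·R2.
R3 ← R3 / (31/75).
R1 ← R1 − 4/25·R3.
Reading off the reduced rows gives x1 = -1, x2 = -3, x3 = -5/3.

x1 = -1, x2 = -3, x3 = -5/3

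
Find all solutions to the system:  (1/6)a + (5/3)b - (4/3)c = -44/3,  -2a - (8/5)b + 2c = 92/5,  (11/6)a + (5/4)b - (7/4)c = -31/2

a = 0, b = -4, c = 6

Row-reduce the augmented matrix:
R1 ← R1 / (1/6).
R2 ← R2 + 2·R1.
R3 ← R3 − 11/6·R1.
R2 ← R2 / (92/5).
R1 ← R1 − 10·R2.
R3 ← R3 + 205/12·R2.
R3 ← R3 / (-15/184).
R1 ← R1 + 9/23·R3.
R2 ← R2 + 35/46·R3.
Reading off the reduced rows gives a = 0, b = -4, c = 6.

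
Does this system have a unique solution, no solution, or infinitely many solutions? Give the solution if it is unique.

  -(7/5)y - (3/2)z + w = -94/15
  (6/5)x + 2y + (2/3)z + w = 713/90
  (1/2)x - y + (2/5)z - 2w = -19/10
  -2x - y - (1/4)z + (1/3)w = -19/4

Row-reduce the augmented matrix:
Swap R1 and R2.
R1 ← R1 / (6/5).
R3 ← R3 − 1/2·R1.
R4 ← R4 + 2·R1.
R2 ← R2 / (-7/5).
R1 ← R1 − 5/3·R2.
R3 ← R3 + 11/6·R2.
R4 ← R4 − 7/3·R2.
R3 ← R3 / (2629/1260).
R1 ← R1 + 155/126·R3.
R2 ← R2 − 15/14·R3.
R4 ← R4 + 59/36·R3.
R4 ← R4 / (23341/31548).
R1 ← R1 + 455/2629·R4.
R2 ← R2 − 6305/5258·R4.
R3 ← R3 + 4695/2629·R4.
Reading off the reduced rows gives x = 1, y = 7/3, z = 7/3, w = 1/2.

x = 1, y = 7/3, z = 7/3, w = 1/2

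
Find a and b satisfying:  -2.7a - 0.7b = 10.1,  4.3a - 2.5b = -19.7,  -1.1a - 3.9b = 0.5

a = -4, b = 1

Row-reduce the augmented matrix:
R1 ← R1 / (-27/10).
R2 ← R2 − 43/10·R1.
R3 ← R3 + 11/10·R1.
R2 ← R2 / (-488/135).
R1 ← R1 − 7/27·R2.
R3 ← R3 + 488/135·R2.
R3 reduces to 0 = 0, so the extra equation is consistent.
Reading off the reduced rows gives a = -4, b = 1.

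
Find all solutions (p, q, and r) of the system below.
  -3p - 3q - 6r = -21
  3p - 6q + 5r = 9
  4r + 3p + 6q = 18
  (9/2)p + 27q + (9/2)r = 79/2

Row-reduce:
R1 ← R1 / (-3).
R2 ← R2 − 3·R1.
R3 ← R3 − 3·R1.
R4 ← R4 − 9/2·R1.
R2 ← R2 / (-9).
R1 ← R1 − 1·R2.
R3 ← R3 − 3·R2.
R4 ← R4 − 45/2·R2.
R3 ← R3 / (-7/3).
R1 ← R1 − 17/9·R3.
R2 ← R2 − 1/9·R3.
R4 ← R4 + 7·R3.
Row 4 reduces to 0 = -1, a contradiction. The system is inconsistent.

no solution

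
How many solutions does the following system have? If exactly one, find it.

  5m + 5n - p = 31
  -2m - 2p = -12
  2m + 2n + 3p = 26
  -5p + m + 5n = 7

Row-reduce the augmented matrix:
R1 ← R1 / (5).
R2 ← R2 + 2·R1.
R3 ← R3 − 2·R1.
R4 ← R4 − 1·R1.
R2 ← R2 / (2).
R1 ← R1 − 1·R2.
R4 ← R4 − 4·R2.
R3 ← R3 / (17/5).
R1 ← R1 − 1·R3.
R2 ← R2 + 6/5·R3.
R4 reduces to 0 = 0, so the extra equation is consistent.
Reading off the reduced rows gives m = 2, n = 5, p = 4.

m = 2, n = 5, p = 4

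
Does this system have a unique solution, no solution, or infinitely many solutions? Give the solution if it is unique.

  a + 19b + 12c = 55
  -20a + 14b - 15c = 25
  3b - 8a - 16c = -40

Row-reduce the augmented matrix:
R2 ← R2 + 20·R1.
R3 ← R3 + 8·R1.
R2 ← R2 / (394).
R1 ← R1 − 19·R2.
R3 ← R3 − 155·R2.
R3 ← R3 / (-3355/394).
R1 ← R1 − 453/394·R3.
R2 ← R2 − 225/394·R3.
Reading off the reduced rows gives a = -5, b = 0, c = 5.

a = -5, b = 0, c = 5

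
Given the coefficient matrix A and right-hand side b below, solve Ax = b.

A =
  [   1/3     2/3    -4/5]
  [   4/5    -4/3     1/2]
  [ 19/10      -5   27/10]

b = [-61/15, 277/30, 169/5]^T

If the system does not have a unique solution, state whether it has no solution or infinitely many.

infinitely many solutions

Row-reduce:
R1 ← R1 / (1/3).
R2 ← R2 − 4/5·R1.
R3 ← R3 − 19/10·R1.
R2 ← R2 / (-44/15).
R1 ← R1 − 2·R2.
R3 ← R3 + 44/5·R2.
Rank is 2 with 3 unknowns, leaving x_3 free.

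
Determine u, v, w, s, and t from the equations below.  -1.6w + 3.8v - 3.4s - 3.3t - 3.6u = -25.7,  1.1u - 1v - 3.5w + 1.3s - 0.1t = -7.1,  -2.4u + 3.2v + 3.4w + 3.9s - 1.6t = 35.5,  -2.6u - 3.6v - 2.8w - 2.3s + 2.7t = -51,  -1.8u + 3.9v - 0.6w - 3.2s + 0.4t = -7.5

u = 5, v = 5, w = 4, s = 5, t = 1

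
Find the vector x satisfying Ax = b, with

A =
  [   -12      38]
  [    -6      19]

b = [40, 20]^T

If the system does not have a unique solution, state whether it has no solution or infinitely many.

Row-reduce:
R1 ← R1 / (-12).
R2 ← R2 + 6·R1.
Rank is 1 with 2 unknowns, leaving x_2 free.

infinitely many solutions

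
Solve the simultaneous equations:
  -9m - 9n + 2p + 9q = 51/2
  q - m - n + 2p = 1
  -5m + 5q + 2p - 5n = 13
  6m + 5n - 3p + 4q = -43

no solution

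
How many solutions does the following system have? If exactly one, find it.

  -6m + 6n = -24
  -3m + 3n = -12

Row-reduce:
R1 ← R1 / (-6).
R2 ← R2 + 3·R1.
Rank is 1 with 2 unknowns, leaving n free.

infinitely many solutions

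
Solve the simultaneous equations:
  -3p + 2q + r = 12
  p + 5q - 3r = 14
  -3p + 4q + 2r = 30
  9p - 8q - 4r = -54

Row-reduce the augmented matrix:
R1 ← R1 / (-3).
R2 ← R2 − 1·R1.
R3 ← R3 + 3·R1.
R4 ← R4 − 9·R1.
R2 ← R2 / (17/3).
R1 ← R1 + 2/3·R2.
R3 ← R3 − 2·R2.
R4 ← R4 + 2·R2.
R3 ← R3 / (33/17).
R1 ← R1 + 11/17·R3.
R2 ← R2 + 8/17·R3.
R4 ← R4 + 33/17·R3.
R4 reduces to 0 = 0, so the extra equation is consistent.
Reading off the reduced rows gives p = 2, q = 6, r = 6.

p = 2, q = 6, r = 6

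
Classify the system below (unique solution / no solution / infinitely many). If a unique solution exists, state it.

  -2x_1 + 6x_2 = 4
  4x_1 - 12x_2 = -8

infinitely many solutions

Row-reduce:
R1 ← R1 / (-2).
R2 ← R2 − 4·R1.
Rank is 1 with 2 unknowns, leaving x_2 free.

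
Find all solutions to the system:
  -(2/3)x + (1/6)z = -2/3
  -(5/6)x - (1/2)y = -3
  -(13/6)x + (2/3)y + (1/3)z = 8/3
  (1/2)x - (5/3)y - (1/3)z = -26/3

x = 0, y = 6, z = -4

Row-reduce the augmented matrix:
R1 ← R1 / (-2/3).
R2 ← R2 + 5/6·R1.
R3 ← R3 + 13/6·R1.
R4 ← R4 − 1/2·R1.
R2 ← R2 / (-1/2).
R3 ← R3 − 2/3·R2.
R4 ← R4 + 5/3·R2.
R3 ← R3 / (-35/72).
R1 ← R1 + 1/4·R3.
R2 ← R2 − 5/12·R3.
R4 ← R4 − 35/72·R3.
R4 reduces to 0 = 0, so the extra equation is consistent.
Reading off the reduced rows gives x = 0, y = 6, z = -4.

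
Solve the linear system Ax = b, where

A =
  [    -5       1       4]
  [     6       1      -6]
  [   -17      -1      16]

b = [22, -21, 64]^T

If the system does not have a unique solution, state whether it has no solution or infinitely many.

infinitely many solutions

Row-reduce:
R1 ← R1 / (-5).
R2 ← R2 − 6·R1.
R3 ← R3 + 17·R1.
R2 ← R2 / (11/5).
R1 ← R1 + 1/5·R2.
R3 ← R3 + 22/5·R2.
Rank is 2 with 3 unknowns, leaving x_3 free.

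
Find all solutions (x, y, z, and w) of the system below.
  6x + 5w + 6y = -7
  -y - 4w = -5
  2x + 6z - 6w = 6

Row-reduce:
R1 ← R1 / (6).
R3 ← R3 − 2·R1.
R2 ← R2 / (-1).
R1 ← R1 − 1·R2.
R3 ← R3 + 2·R2.
R3 ← R3 / (6).
Rank is 3 with 4 unknowns, leaving w free.

infinitely many solutions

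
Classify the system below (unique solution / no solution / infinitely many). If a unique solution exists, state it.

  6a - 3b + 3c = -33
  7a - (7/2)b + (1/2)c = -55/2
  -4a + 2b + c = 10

no solution

Row-reduce:
R1 ← R1 / (6).
R2 ← R2 − 7·R1.
R3 ← R3 + 4·R1.
R2 ← R2 / (-3).
R1 ← R1 − 1/2·R2.
R3 ← R3 − 3·R2.
Row 3 reduces to 0 = -1, a contradiction. The system is inconsistent.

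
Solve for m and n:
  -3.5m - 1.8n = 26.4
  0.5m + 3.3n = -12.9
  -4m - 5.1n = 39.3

m = -6, n = -3

Row-reduce the augmented matrix:
R1 ← R1 / (-7/2).
R2 ← R2 − 1/2·R1.
R3 ← R3 + 4·R1.
R2 ← R2 / (213/70).
R1 ← R1 − 18/35·R2.
R3 ← R3 + 213/70·R2.
R3 reduces to 0 = 0, so the extra equation is consistent.
Reading off the reduced rows gives m = -6, n = -3.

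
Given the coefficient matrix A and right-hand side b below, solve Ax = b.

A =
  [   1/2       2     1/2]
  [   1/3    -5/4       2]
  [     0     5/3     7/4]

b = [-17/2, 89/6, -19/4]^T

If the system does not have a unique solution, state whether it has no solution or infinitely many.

Row-reduce the augmented matrix:
R1 ← R1 / (1/2).
R2 ← R2 − 1/3·R1.
R2 ← R2 / (-31/12).
R1 ← R1 − 4·R2.
R3 ← R3 − 5/3·R2.
R3 ← R3 / (1051/372).
R1 ← R1 − 111/31·R3.
R2 ← R2 + 20/31·R3.
Reading off the reduced rows gives x_1 = 4, x_2 = -6, x_3 = 3.

x_1 = 4, x_2 = -6, x_3 = 3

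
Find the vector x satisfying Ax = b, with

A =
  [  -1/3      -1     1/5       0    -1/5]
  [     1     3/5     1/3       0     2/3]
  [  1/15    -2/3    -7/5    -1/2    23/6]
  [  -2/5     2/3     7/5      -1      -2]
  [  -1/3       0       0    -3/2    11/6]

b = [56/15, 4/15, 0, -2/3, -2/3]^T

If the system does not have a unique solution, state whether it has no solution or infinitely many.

Row-reduce:
R1 ← R1 / (-1/3).
R2 ← R2 − 1·R1.
R3 ← R3 − 1/15·R1.
R4 ← R4 + 2/5·R1.
R5 ← R5 + 1/3·R1.
R2 ← R2 / (-12/5).
R1 ← R1 − 3·R2.
R3 ← R3 + 13/15·R2.
R4 ← R4 − 28/15·R2.
R5 ← R5 − 1·R2.
R3 ← R3 / (-2291/1350).
R1 ← R1 − 17/30·R3.
R2 ← R2 + 7/18·R3.
R4 ← R4 − 1273/675·R3.
R5 ← R5 − 17/90·R3.
R4 ← R4 / (-3564/2291).
R1 ← R1 + 765/4582·R4.
R2 ← R2 − 525/4582·R4.
R3 ← R3 − 675/2291·R4.
R5 ← R5 + 3564/2291·R4.
Rank is 4 with 5 unknowns, leaving x_5 free.

infinitely many solutions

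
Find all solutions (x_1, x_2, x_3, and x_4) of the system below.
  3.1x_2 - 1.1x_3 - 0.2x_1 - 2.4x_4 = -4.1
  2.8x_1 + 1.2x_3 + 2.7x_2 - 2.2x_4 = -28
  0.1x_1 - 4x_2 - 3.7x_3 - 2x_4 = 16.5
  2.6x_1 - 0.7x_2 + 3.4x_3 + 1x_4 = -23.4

x_1 = -6, x_2 = -2, x_3 = -3, x_4 = 1

Row-reduce the augmented matrix:
R1 ← R1 / (-1/5).
R2 ← R2 − 14/5·R1.
R3 ← R3 − 1/10·R1.
R4 ← R4 − 13/5·R1.
R2 ← R2 / (461/10).
R1 ← R1 + 31/2·R2.
R3 ← R3 + 49/20·R2.
R4 ← R4 − 198/5·R2.
R3 ← R3 / (-46143/9220).
R1 ← R1 − 669/922·R3.
R2 ← R2 + 142/461·R3.
R4 ← R4 − 5983/4610·R3.
R4 ← R4 / (-11858/15381).
R1 ← R1 + 3982/5127·R4.
R2 ← R2 + 7114/15381·R4.
R3 ← R3 − 15682/15381·R4.
Reading off the reduced rows gives x_1 = -6, x_2 = -2, x_3 = -3, x_4 = 1.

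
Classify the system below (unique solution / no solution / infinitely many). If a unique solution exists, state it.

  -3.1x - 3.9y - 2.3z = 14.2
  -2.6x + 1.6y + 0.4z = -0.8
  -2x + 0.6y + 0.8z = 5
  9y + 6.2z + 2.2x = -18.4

x = -2, y = -5, z = 5

Row-reduce the augmented matrix:
R1 ← R1 / (-31/10).
R2 ← R2 + 13/5·R1.
R3 ← R3 + 2·R1.
R4 ← R4 − 11/5·R1.
R2 ← R2 / (151/31).
R1 ← R1 − 39/31·R2.
R3 ← R3 − 483/155·R2.
R4 ← R4 − 966/155·R2.
R3 ← R3 / (2997/3775).
R1 ← R1 − 106/755·R3.
R2 ← R2 − 361/755·R3.
R4 ← R4 − 5994/3775·R3.
R4 reduces to 0 = 0, so the extra equation is consistent.
Reading off the reduced rows gives x = -2, y = -5, z = 5.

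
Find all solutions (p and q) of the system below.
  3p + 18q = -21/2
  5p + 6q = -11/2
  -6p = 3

Row-reduce the augmented matrix:
R1 ← R1 / (3).
R2 ← R2 − 5·R1.
R3 ← R3 + 6·R1.
R2 ← R2 / (-24).
R1 ← R1 − 6·R2.
R3 ← R3 − 36·R2.
R3 reduces to 0 = 0, so the extra equation is consistent.
Reading off the reduced rows gives p = -1/2, q = -1/2.

p = -1/2, q = -1/2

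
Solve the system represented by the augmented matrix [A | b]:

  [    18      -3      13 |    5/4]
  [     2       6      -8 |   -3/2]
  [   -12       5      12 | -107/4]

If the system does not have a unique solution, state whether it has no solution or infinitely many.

Row-reduce the augmented matrix:
R1 ← R1 / (18).
R2 ← R2 − 2·R1.
R3 ← R3 + 12·R1.
R2 ← R2 / (19/3).
R1 ← R1 + 1/6·R2.
R3 ← R3 − 3·R2.
R3 ← R3 / (1433/57).
R1 ← R1 − 9/19·R3.
R2 ← R2 + 85/57·R3.
Reading off the reduced rows gives x_1 = 1/2, x_2 = -7/4, x_3 = -1.

x_1 = 1/2, x_2 = -7/4, x_3 = -1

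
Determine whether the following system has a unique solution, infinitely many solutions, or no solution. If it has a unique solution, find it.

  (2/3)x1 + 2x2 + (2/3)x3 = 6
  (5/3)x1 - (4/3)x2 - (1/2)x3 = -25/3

Row-reduce:
R1 ← R1 / (2/3).
R2 ← R2 − 5/3·R1.
R2 ← R2 / (-19/3).
R1 ← R1 − 3·R2.
Rank is 2 with 3 unknowns, leaving x3 free.

infinitely many solutions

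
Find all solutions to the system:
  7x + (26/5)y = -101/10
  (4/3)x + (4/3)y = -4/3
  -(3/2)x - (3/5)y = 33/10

no solution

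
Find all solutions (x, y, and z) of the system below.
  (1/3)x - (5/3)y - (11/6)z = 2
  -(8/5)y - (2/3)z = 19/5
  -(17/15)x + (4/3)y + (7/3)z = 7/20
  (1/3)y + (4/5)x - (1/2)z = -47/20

Row-reduce the augmented matrix:
R1 ← R1 / (1/3).
R3 ← R3 + 17/15·R1.
R4 ← R4 − 4/5·R1.
R2 ← R2 / (-8/5).
R1 ← R1 + 5·R2.
R3 ← R3 + 13/3·R2.
R4 ← R4 − 13/3·R2.
R3 ← R3 / (-377/180).
R1 ← R1 + 41/12·R3.
R2 ← R2 − 5/12·R3.
R4 ← R4 − 377/180·R3.
R4 reduces to 0 = 0, so the extra equation is consistent.
Reading off the reduced rows gives x = -3/4, y = -3, z = 3/2.

x = -3/4, y = -3, z = 3/2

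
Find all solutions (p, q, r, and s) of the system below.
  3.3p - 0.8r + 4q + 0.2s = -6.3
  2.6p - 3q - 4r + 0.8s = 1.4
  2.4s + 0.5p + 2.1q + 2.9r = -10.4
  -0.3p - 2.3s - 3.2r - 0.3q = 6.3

p = 1, q = -2, r = 1, s = -4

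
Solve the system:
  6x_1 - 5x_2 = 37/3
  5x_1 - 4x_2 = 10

Row-reduce the augmented matrix:
R1 ← R1 / (6).
R2 ← R2 − 5·R1.
R2 ← R2 / (1/6).
R1 ← R1 + 5/6·R2.
Reading off the reduced rows gives x_1 = 2/3, x_2 = -5/3.

x_1 = 2/3, x_2 = -5/3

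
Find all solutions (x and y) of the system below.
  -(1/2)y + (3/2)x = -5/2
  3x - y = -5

infinitely many solutions

Row-reduce:
R1 ← R1 / (3/2).
R2 ← R2 − 3·R1.
Rank is 1 with 2 unknowns, leaving y free.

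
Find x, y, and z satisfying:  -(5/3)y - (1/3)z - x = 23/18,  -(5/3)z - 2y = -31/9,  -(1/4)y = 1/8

x = -4/3, y = -1/2, z = 8/3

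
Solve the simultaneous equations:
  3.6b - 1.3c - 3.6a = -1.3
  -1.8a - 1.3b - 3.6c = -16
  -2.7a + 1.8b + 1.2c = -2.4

a = 4, b = 4, c = 1

Row-reduce the augmented matrix:
R1 ← R1 / (-18/5).
R2 ← R2 + 9/5·R1.
R3 ← R3 + 27/10·R1.
R2 ← R2 / (-31/10).
R1 ← R1 + 1·R2.
R3 ← R3 + 9/10·R2.
R3 ← R3 / (3759/1240).
R1 ← R1 − 1465/1116·R3.
R2 ← R2 − 59/62·R3.
Reading off the reduced rows gives a = 4, b = 4, c = 1.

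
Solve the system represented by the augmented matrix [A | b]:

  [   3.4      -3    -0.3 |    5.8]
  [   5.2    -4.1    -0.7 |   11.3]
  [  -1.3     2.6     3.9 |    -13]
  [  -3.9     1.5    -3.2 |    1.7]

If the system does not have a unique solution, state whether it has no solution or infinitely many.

Row-reduce the augmented matrix:
R1 ← R1 / (17/5).
R2 ← R2 − 26/5·R1.
R3 ← R3 + 13/10·R1.
R4 ← R4 + 39/10·R1.
R2 ← R2 / (83/170).
R1 ← R1 + 15/17·R2.
R3 ← R3 − 247/170·R2.
R4 ← R4 + 33/17·R2.
R3 ← R3 / (1495/332).
R1 ← R1 + 87/166·R3.
R2 ← R2 + 41/83·R3.
R4 ← R4 + 1495/332·R3.
R4 reduces to 0 = 0, so the extra equation is consistent.
Reading off the reduced rows gives x_1 = 4, x_2 = 3, x_3 = -4.

x_1 = 4, x_2 = 3, x_3 = -4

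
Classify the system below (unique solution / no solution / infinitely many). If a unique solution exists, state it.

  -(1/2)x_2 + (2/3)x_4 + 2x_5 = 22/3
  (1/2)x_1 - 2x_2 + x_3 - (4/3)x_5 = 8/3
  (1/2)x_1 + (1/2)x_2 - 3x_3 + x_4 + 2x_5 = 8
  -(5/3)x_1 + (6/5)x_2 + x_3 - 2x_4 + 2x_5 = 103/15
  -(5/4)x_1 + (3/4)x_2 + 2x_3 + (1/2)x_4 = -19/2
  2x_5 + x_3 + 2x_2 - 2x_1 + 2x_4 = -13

Row-reduce:
Swap R1 and R2.
R1 ← R1 / (1/2).
R3 ← R3 − 1/2·R1.
R4 ← R4 + 5/3·R1.
R5 ← R5 + 5/4·R1.
R6 ← R6 + 2·R1.
R2 ← R2 / (-1/2).
R1 ← R1 + 4·R2.
R3 ← R3 − 5/2·R2.
R4 ← R4 + 82/15·R2.
R5 ← R5 + 17/4·R2.
R6 ← R6 + 6·R2.
R3 ← R3 / (-4).
R1 ← R1 − 2·R3.
R4 ← R4 − 13/3·R3.
R5 ← R5 − 9/2·R3.
R6 ← R6 − 5·R3.
R4 ← R4 / (-827/180).
R1 ← R1 + 19/6·R4.
R2 ← R2 + 4/3·R4.
R3 ← R3 + 13/12·R4.
R5 ← R5 + 7/24·R4.
R6 ← R6 + 7/12·R4.
R5 ← R5 / (-11678/2481).
R1 ← R1 + 4300/827·R5.
R2 ← R2 + 940/827·R5.
R3 ← R3 + 2498/2481·R5.
R4 ← R4 − 1776/827·R5.
R6 ← R6 + 23356/2481·R5.
Row 6 reduces to 0 = -2, a contradiction. The system is inconsistent.

no solution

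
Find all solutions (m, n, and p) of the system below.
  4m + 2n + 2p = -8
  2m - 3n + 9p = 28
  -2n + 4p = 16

Row-reduce:
R1 ← R1 / (4).
R2 ← R2 − 2·R1.
R2 ← R2 / (-4).
R1 ← R1 − 1/2·R2.
R3 ← R3 + 2·R2.
Rank is 2 with 3 unknowns, leaving p free.

infinitely many solutions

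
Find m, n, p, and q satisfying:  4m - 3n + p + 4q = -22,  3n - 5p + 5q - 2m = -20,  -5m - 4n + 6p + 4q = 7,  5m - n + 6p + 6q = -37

Row-reduce the augmented matrix:
R1 ← R1 / (4).
R2 ← R2 + 2·R1.
R3 ← R3 + 5·R1.
R4 ← R4 − 5·R1.
R2 ← R2 / (3/2).
R1 ← R1 + 3/4·R2.
R3 ← R3 + 31/4·R2.
R4 ← R4 − 11/4·R2.
R3 ← R3 / (-16).
R1 ← R1 + 2·R3.
R2 ← R2 + 3·R3.
R4 ← R4 − 13·R3.
R4 ← R4 / (2387/96).
R1 ← R1 + 55/48·R4.
R2 ← R2 + 365/96·R4.
R3 ← R3 + 271/96·R4.
Reading off the reduced rows gives m = -3, n = -2, p = 0, q = -4.

m = -3, n = -2, p = 0, q = -4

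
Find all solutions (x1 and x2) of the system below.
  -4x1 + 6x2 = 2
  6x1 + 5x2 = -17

Row-reduce the augmented matrix:
R1 ← R1 / (-4).
R2 ← R2 − 6·R1.
R2 ← R2 / (14).
R1 ← R1 + 3/2·R2.
Reading off the reduced rows gives x1 = -2, x2 = -1.

x1 = -2, x2 = -1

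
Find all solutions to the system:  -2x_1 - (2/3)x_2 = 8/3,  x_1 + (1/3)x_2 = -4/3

infinitely many solutions

Row-reduce:
R1 ← R1 / (-2).
R2 ← R2 − 1·R1.
Rank is 1 with 2 unknowns, leaving x_2 free.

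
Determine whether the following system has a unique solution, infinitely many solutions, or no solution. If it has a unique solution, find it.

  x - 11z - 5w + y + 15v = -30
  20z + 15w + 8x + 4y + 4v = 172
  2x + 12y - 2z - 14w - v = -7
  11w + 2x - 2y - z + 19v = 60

Row-reduce:
R2 ← R2 − 8·R1.
R3 ← R3 − 2·R1.
R4 ← R4 − 2·R1.
R2 ← R2 / (-4).
R1 ← R1 − 1·R2.
R3 ← R3 − 10·R2.
R4 ← R4 + 4·R2.
R3 ← R3 / (290).
R1 ← R1 − 16·R3.
R2 ← R2 + 27·R3.
R4 ← R4 + 87·R3.
R4 ← R4 / (121/20).
R1 ← R1 − 803/580·R4.
R2 ← R2 + 383/290·R4.
R3 ← R3 − 267/580·R4.
Rank is 4 with 5 unknowns, leaving v free.

infinitely many solutions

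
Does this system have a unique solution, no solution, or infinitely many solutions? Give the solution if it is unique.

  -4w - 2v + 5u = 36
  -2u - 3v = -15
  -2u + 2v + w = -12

u = 6, v = 1, w = -2

Row-reduce the augmented matrix:
R1 ← R1 / (5).
R2 ← R2 + 2·R1.
R3 ← R3 + 2·R1.
R2 ← R2 / (-19/5).
R1 ← R1 + 2/5·R2.
R3 ← R3 − 6/5·R2.
R3 ← R3 / (-21/19).
R1 ← R1 + 12/19·R3.
R2 ← R2 − 8/19·R3.
Reading off the reduced rows gives u = 6, v = 1, w = -2.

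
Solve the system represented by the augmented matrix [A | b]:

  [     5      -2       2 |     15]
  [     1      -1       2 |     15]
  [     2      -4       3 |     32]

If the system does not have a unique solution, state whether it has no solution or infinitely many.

x_1 = -1, x_2 = -4, x_3 = 6

Row-reduce the augmented matrix:
R1 ← R1 / (5).
R2 ← R2 − 1·R1.
R3 ← R3 − 2·R1.
R2 ← R2 / (-3/5).
R1 ← R1 + 2/5·R2.
R3 ← R3 + 16/5·R2.
R3 ← R3 / (-19/3).
R1 ← R1 + 2/3·R3.
R2 ← R2 + 8/3·R3.
Reading off the reduced rows gives x_1 = -1, x_2 = -4, x_3 = 6.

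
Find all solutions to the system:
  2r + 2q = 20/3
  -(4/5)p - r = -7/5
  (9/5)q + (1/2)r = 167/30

Row-reduce the augmented matrix:
Swap R1 and R2.
R1 ← R1 / (-4/5).
R2 ← R2 / (2).
R3 ← R3 − 9/5·R2.
R3 ← R3 / (-13/10).
R1 ← R1 − 5/4·R3.
R2 ← R2 − 1·R3.
Reading off the reduced rows gives p = 4/3, q = 3, r = 1/3.

p = 4/3, q = 3, r = 1/3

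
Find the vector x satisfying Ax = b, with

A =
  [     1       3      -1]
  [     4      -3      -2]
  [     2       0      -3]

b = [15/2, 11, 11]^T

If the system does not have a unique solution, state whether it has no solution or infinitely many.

Row-reduce the augmented matrix:
R2 ← R2 − 4·R1.
R3 ← R3 − 2·R1.
R2 ← R2 / (-15).
R1 ← R1 − 3·R2.
R3 ← R3 + 6·R2.
R3 ← R3 / (-9/5).
R1 ← R1 + 3/5·R3.
R2 ← R2 + 2/15·R3.
Reading off the reduced rows gives x_1 = 5/2, x_2 = 1, x_3 = -2.

x_1 = 5/2, x_2 = 1, x_3 = -2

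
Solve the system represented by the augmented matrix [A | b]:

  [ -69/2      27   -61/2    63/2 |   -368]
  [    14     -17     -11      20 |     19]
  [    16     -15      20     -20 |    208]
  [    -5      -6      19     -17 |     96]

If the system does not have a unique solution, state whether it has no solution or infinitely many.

infinitely many solutions

Row-reduce:
R1 ← R1 / (-69/2).
R2 ← R2 − 14·R1.
R3 ← R3 − 16·R1.
R4 ← R4 + 5·R1.
R2 ← R2 / (-139/23).
R1 ← R1 + 18/23·R2.
R3 ← R3 + 57/23·R2.
R4 ← R4 + 228/23·R2.
R3 ← R3 / (6439/417).
R1 ← R1 − 1631/417·R3.
R2 ← R2 − 1613/417·R3.
R4 ← R4 − 25756/417·R3.
Rank is 3 with 4 unknowns, leaving x_4 free.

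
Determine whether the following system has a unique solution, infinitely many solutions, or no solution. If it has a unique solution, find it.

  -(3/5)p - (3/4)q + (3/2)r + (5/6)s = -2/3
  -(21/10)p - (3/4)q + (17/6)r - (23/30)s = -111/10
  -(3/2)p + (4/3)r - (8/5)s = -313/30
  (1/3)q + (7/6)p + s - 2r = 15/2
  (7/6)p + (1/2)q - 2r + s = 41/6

p = 5, q = -4, r = -1, s = 1

Row-reduce the augmented matrix:
R1 ← R1 / (-3/5).
R2 ← R2 + 21/10·R1.
R3 ← R3 + 3/2·R1.
R4 ← R4 − 7/6·R1.
R5 ← R5 − 7/6·R1.
R2 ← R2 / (15/8).
R1 ← R1 − 5/4·R2.
R3 ← R3 − 15/8·R2.
R4 ← R4 + 9/8·R2.
R5 ← R5 + 23/24·R2.
Swap R3 and R4.
R3 ← R3 / (-8/15).
R1 ← R1 + 8/9·R3.
R2 ← R2 + 58/45·R3.
R5 ← R5 + 43/135·R3.
Swap R4 and R5.
R4 ← R4 / (4789/9720).
R1 ← R1 − 31/81·R4.
R2 ← R2 + 4789/1620·R4.
R3 ← R3 + 277/360·R4.
R5 reduces to 0 = 0, so the extra equation is consistent.
Reading off the reduced rows gives p = 5, q = -4, r = -1, s = 1.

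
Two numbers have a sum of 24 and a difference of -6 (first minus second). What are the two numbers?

first number: 9, second number: 15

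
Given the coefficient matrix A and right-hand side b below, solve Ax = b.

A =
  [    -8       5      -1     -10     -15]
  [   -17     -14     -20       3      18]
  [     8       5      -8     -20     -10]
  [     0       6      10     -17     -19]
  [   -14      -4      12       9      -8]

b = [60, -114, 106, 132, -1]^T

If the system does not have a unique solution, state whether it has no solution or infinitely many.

Row-reduce the augmented matrix:
R1 ← R1 / (-8).
R2 ← R2 + 17·R1.
R3 ← R3 − 8·R1.
R5 ← R5 + 14·R1.
R2 ← R2 / (-197/8).
R1 ← R1 + 5/8·R2.
R3 ← R3 − 10·R2.
R4 ← R4 − 6·R2.
R5 ← R5 + 51/4·R2.
R3 ← R3 / (-3203/197).
R1 ← R1 − 114/197·R3.
R2 ← R2 − 143/197·R3.
R4 ← R4 − 1112/197·R3.
R5 ← R5 − 4532/197·R3.
R4 ← R4 / (-57935/3203).
R1 ← R1 + 265/3203·R4.
R2 ← R2 + 6036/3203·R4.
R3 ← R3 − 3970/3203·R4.
R5 ← R5 + 46667/3203·R4.
R5 ← R5 / (-431381/57935).
R1 ← R1 − 5551/11587·R5.
R2 ← R2 + 78338/57935·R5.
R3 ← R3 + 3363/11587·R5.
R4 ← R4 − 27211/57935·R5.
Reading off the reduced rows gives x_1 = 3, x_2 = -4, x_3 = 1, x_4 = -3, x_5 = -5.

x_1 = 3, x_2 = -4, x_3 = 1, x_4 = -3, x_5 = -5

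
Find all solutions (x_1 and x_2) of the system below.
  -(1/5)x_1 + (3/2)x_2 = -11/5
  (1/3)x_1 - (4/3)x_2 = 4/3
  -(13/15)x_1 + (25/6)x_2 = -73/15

Row-reduce the augmented matrix:
R1 ← R1 / (-1/5).
R2 ← R2 − 1/3·R1.
R3 ← R3 + 13/15·R1.
R2 ← R2 / (7/6).
R1 ← R1 + 15/2·R2.
R3 ← R3 + 7/3·R2.
R3 reduces to 0 = 0, so the extra equation is consistent.
Reading off the reduced rows gives x_1 = -4, x_2 = -2.

x_1 = -4, x_2 = -2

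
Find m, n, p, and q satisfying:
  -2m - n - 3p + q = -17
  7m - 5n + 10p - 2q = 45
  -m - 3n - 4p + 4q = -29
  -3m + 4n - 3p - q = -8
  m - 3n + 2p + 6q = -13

m = 2, n = 1, p = 3, q = -3

Row-reduce the augmented matrix:
R1 ← R1 / (-2).
R2 ← R2 − 7·R1.
R3 ← R3 + 1·R1.
R4 ← R4 + 3·R1.
R5 ← R5 − 1·R1.
R2 ← R2 / (-17/2).
R1 ← R1 − 1/2·R2.
R3 ← R3 + 5/2·R2.
R4 ← R4 − 11/2·R2.
R5 ← R5 + 7/2·R2.
R3 ← R3 / (-40/17).
R1 ← R1 − 25/17·R3.
R2 ← R2 − 1/17·R3.
R4 ← R4 − 20/17·R3.
R5 ← R5 − 12/17·R3.
Swap R4 and R5.
R4 ← R4 / (34/5).
R1 ← R1 − 3/2·R4.
R2 ← R2 + 1/10·R4.
R3 ← R3 + 13/10·R4.
R5 reduces to 0 = 0, so the extra equation is consistent.
Reading off the reduced rows gives m = 2, n = 1, p = 3, q = -3.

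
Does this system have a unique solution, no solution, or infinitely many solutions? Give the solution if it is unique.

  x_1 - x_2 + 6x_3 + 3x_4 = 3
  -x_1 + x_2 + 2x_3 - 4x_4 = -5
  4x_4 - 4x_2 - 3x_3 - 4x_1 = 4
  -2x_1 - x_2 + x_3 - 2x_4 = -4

x_1 = -1, x_2 = 2, x_3 = 0, x_4 = 2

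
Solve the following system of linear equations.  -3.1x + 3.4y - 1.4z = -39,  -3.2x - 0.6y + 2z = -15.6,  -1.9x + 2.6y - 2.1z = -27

x = 6, y = -6, z = 0

Row-reduce the augmented matrix:
R1 ← R1 / (-31/10).
R2 ← R2 + 16/5·R1.
R3 ← R3 + 19/10·R1.
R2 ← R2 / (-637/155).
R1 ← R1 + 34/31·R2.
R3 ← R3 − 16/31·R2.
R3 ← R3 / (-1031/1274).
R1 ← R1 + 298/637·R3.
R2 ← R2 + 534/637·R3.
Reading off the reduced rows gives x = 6, y = -6, z = 0.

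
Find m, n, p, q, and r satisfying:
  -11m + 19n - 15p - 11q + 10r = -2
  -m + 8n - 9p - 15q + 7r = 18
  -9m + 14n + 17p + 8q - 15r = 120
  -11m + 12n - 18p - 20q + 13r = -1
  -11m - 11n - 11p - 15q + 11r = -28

m = -1, n = 2, p = 5, q = -4, r = -2

Row-reduce the augmented matrix:
R1 ← R1 / (-11).
R2 ← R2 + 1·R1.
R3 ← R3 + 9·R1.
R4 ← R4 + 11·R1.
R5 ← R5 + 11·R1.
R2 ← R2 / (69/11).
R1 ← R1 + 19/11·R2.
R3 ← R3 + 17/11·R2.
R4 ← R4 + 7·R2.
R5 ← R5 + 30·R2.
R3 ← R3 / (630/23).
R1 ← R1 + 17/23·R3.
R2 ← R2 + 28/23·R3.
R4 ← R4 + 265/23·R3.
R5 ← R5 + 748/23·R3.
R4 ← R4 / (-7153/378).
R1 ← R1 + 941/378·R4.
R2 ← R2 + 44/27·R4.
R3 ← R3 − 187/378·R4.
R5 ← R5 + 10370/189·R4.
R5 ← R5 / (86719/35765).
R1 ← R1 − 3361/35765·R5.
R2 ← R2 + 1821/35765·R5.
R3 ← R3 + 27676/35765·R5.
R4 ← R4 + 256/7153·R5.
Reading off the reduced rows gives m = -1, n = 2, p = 5, q = -4, r = -2.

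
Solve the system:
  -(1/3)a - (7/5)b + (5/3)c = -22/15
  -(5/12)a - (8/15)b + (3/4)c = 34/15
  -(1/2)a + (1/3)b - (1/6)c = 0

no solution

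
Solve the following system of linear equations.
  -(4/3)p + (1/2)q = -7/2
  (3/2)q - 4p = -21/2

infinitely many solutions

Row-reduce:
R1 ← R1 / (-4/3).
R2 ← R2 + 4·R1.
Rank is 1 with 2 unknowns, leaving q free.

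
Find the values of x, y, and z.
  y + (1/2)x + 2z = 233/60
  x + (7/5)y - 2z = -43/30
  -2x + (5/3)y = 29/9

x = -1/2, y = 4/3, z = 7/5

Row-reduce the augmented matrix:
R1 ← R1 / (1/2).
R2 ← R2 − 1·R1.
R3 ← R3 + 2·R1.
R2 ← R2 / (-3/5).
R1 ← R1 − 2·R2.
R3 ← R3 − 17/3·R2.
R3 ← R3 / (-146/3).
R1 ← R1 + 16·R3.
R2 ← R2 − 10·R3.
Reading off the reduced rows gives x = -1/2, y = 4/3, z = 7/5.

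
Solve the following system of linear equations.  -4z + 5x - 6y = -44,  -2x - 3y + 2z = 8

Row-reduce:
R1 ← R1 / (5).
R2 ← R2 + 2·R1.
R2 ← R2 / (-27/5).
R1 ← R1 + 6/5·R2.
Rank is 2 with 3 unknowns, leaving z free.

infinitely many solutions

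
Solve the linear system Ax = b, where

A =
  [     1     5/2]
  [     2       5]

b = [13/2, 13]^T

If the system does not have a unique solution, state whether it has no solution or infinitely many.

infinitely many solutions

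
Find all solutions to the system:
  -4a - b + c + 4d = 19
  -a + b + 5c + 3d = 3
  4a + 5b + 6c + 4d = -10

Row-reduce:
R1 ← R1 / (-4).
R2 ← R2 + 1·R1.
R3 ← R3 − 4·R1.
R2 ← R2 / (5/4).
R1 ← R1 − 1/4·R2.
R3 ← R3 − 4·R2.
R3 ← R3 / (-41/5).
R1 ← R1 + 6/5·R3.
R2 ← R2 − 19/5·R3.
Rank is 3 with 4 unknowns, leaving d free.

infinitely many solutions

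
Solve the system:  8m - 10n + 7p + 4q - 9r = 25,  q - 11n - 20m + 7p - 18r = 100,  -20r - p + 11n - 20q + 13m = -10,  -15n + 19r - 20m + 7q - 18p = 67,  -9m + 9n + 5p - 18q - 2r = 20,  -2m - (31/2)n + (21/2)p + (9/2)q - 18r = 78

Row-reduce:
R1 ← R1 / (8).
R2 ← R2 + 20·R1.
R3 ← R3 − 13·R1.
R4 ← R4 + 20·R1.
R5 ← R5 + 9·R1.
R6 ← R6 + 2·R1.
R2 ← R2 / (-36).
R1 ← R1 + 5/4·R2.
R3 ← R3 − 109/4·R2.
R4 ← R4 + 40·R2.
R5 ← R5 + 9/4·R2.
R6 ← R6 + 18·R2.
R3 ← R3 / (1777/288).
R1 ← R1 − 7/288·R3.
R2 ← R2 + 49/72·R3.
R4 ← R4 + 499/18·R3.
R5 ← R5 − 363/32·R3.
R4 ← R4 / (-136608/1777).
R1 ← R1 − 337/1777·R4.
R2 ← R2 + 4105/1777·R4.
R3 ← R3 + 5234/1777·R4.
R5 ← R5 − 34162/1777·R4.
R5 ← R5 / (226631/8538).
R1 ← R1 − 2155/17076·R5.
R2 ← R2 − 13121/17076·R5.
R3 ← R3 + 10477/8538·R5.
R4 ← R4 − 26741/17076·R5.
Row 6 reduces to 0 = 3, a contradiction. The system is inconsistent.

no solution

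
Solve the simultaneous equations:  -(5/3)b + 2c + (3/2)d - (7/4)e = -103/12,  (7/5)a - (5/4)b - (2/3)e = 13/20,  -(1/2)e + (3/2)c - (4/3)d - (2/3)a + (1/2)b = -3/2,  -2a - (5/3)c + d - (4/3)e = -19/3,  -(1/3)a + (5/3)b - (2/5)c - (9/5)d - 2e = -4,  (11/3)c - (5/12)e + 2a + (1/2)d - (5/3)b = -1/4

no solution

Row-reduce:
Swap R1 and R2.
R1 ← R1 / (7/5).
R3 ← R3 + 2/3·R1.
R4 ← R4 + 2·R1.
R5 ← R5 + 1/3·R1.
R6 ← R6 − 2·R1.
R2 ← R2 / (-5/3).
R1 ← R1 + 25/28·R2.
R3 ← R3 + 2/21·R2.
R4 ← R4 + 25/14·R2.
R5 ← R5 − 115/84·R2.
R6 ← R6 − 5/42·R2.
R3 ← R3 / (97/70).
R1 ← R1 + 15/14·R3.
R2 ← R2 + 6/5·R3.
R4 ← R4 + 80/21·R3.
R5 ← R5 − 87/70·R3.
R6 ← R6 − 80/21·R3.
R4 ← R4 / (-15743/3492).
R1 ← R1 + 1475/776·R4.
R2 ← R2 + 413/194·R4.
R3 ← R3 + 298/291·R4.
R5 ← R5 − 547/776·R4.
R6 ← R6 − 15743/3492·R4.
R5 ← R5 / (-1346167/404820).
R1 ← R1 − 24595/26988·R5.
R2 ← R2 − 3495/2249·R5.
R3 ← R3 − 53/2249·R5.
R4 ← R4 − 7133/13494·R5.
Row 6 reduces to 0 = 2, a contradiction. The system is inconsistent.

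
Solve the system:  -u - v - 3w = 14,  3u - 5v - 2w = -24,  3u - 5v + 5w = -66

Row-reduce the augmented matrix:
R1 ← R1 / (-1).
R2 ← R2 − 3·R1.
R3 ← R3 − 3·R1.
R2 ← R2 / (-8).
R1 ← R1 − 1·R2.
R3 ← R3 + 8·R2.
R3 ← R3 / (7).
R1 ← R1 − 13/8·R3.
R2 ← R2 − 11/8·R3.
Reading off the reduced rows gives u = -2, v = 6, w = -6.

u = -2, v = 6, w = -6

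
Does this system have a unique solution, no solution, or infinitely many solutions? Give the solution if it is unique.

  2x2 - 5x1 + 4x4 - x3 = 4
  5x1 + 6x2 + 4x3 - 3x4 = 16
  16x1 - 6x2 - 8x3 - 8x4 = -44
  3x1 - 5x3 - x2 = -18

Row-reduce:
R1 ← R1 / (-5).
R2 ← R2 − 5·R1.
R3 ← R3 − 16·R1.
R4 ← R4 − 3·R1.
R2 ← R2 / (8).
R1 ← R1 + 2/5·R2.
R3 ← R3 − 2/5·R2.
R4 ← R4 − 1/5·R2.
R3 ← R3 / (-227/20).
R1 ← R1 − 7/20·R3.
R2 ← R2 − 3/8·R3.
R4 ← R4 + 227/40·R3.
Rank is 3 with 4 unknowns, leaving x4 free.

infinitely many solutions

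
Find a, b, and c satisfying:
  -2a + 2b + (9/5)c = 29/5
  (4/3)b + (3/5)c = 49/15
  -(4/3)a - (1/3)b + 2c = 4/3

a = 0, b = 2, c = 1

Row-reduce the augmented matrix:
R1 ← R1 / (-2).
R3 ← R3 + 4/3·R1.
R2 ← R2 / (4/3).
R1 ← R1 + 1·R2.
R3 ← R3 + 5/3·R2.
R3 ← R3 / (31/20).
R1 ← R1 + 9/20·R3.
R2 ← R2 − 9/20·R3.
Reading off the reduced rows gives a = 0, b = 2, c = 1.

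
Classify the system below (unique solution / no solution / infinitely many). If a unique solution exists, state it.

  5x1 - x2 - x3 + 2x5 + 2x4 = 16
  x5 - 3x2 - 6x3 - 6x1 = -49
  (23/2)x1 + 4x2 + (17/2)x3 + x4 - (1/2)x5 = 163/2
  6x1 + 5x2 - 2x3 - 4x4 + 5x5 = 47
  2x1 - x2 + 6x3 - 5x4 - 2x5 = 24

Row-reduce:
R1 ← R1 / (5).
R2 ← R2 + 6·R1.
R3 ← R3 − 23/2·R1.
R4 ← R4 − 6·R1.
R5 ← R5 − 2·R1.
R2 ← R2 / (-21/5).
R1 ← R1 + 1/5·R2.
R3 ← R3 − 63/10·R2.
R4 ← R4 − 31/5·R2.
R5 ← R5 + 3/5·R2.
Swap R3 and R4.
R3 ← R3 / (-80/7).
R1 ← R1 − 1/7·R3.
R2 ← R2 − 12/7·R3.
R5 ← R5 − 52/7·R3.
Swap R4 and R5.
R4 ← R4 / (-8).
R1 ← R1 − 1/4·R4.
R2 ← R2 + 1·R4.
R3 ← R3 − 1/4·R4.
Rank is 4 with 5 unknowns, leaving x5 free.

infinitely many solutions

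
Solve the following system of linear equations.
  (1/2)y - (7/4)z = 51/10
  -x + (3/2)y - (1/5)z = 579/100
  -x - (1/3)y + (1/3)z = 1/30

x = -8/5, y = 5/2, z = -11/5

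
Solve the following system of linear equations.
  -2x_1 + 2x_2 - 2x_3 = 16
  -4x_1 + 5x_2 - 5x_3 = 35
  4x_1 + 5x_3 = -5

x_1 = -5, x_2 = 6, x_3 = 3

Row-reduce the augmented matrix:
R1 ← R1 / (-2).
R2 ← R2 + 4·R1.
R3 ← R3 − 4·R1.
R1 ← R1 + 1·R2.
R3 ← R3 − 4·R2.
R3 ← R3 / (5).
R2 ← R2 + 1·R3.
Reading off the reduced rows gives x_1 = -5, x_2 = 6, x_3 = 3.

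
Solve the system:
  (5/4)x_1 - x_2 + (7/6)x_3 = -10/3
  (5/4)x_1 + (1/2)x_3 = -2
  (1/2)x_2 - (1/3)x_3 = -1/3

no solution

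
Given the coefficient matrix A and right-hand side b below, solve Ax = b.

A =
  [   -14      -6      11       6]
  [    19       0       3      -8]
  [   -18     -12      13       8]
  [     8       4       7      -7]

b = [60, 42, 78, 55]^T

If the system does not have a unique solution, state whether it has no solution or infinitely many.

Row-reduce the augmented matrix:
R1 ← R1 / (-14).
R2 ← R2 − 19·R1.
R3 ← R3 + 18·R1.
R4 ← R4 − 8·R1.
R2 ← R2 / (-57/7).
R1 ← R1 − 3/7·R2.
R3 ← R3 + 30/7·R2.
R4 ← R4 − 4/7·R2.
R3 ← R3 / (-201/19).
R1 ← R1 − 3/19·R3.
R2 ← R2 + 251/114·R3.
R4 ← R4 − 829/57·R3.
R4 ← R4 / (-1973/603).
R1 ← R1 + 28/67·R4.
R2 ← R2 + 37/603·R4.
R3 ← R3 + 4/201·R4.
Reading off the reduced rows gives x_1 = 0, x_2 = -2, x_3 = 6, x_4 = -3.

x_1 = 0, x_2 = -2, x_3 = 6, x_4 = -3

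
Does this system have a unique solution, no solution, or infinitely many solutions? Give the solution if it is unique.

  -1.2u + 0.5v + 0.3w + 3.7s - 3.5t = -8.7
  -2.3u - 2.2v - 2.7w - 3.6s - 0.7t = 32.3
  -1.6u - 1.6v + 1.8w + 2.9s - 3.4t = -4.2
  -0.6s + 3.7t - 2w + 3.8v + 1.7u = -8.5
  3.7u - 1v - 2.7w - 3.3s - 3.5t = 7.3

Row-reduce the augmented matrix:
R1 ← R1 / (-6/5).
R2 ← R2 + 23/10·R1.
R3 ← R3 + 8/5·R1.
R4 ← R4 − 17/10·R1.
R5 ← R5 − 37/10·R1.
R2 ← R2 / (-379/120).
R1 ← R1 + 5/12·R2.
R3 ← R3 + 34/15·R2.
R4 ← R4 − 541/120·R2.
R5 ← R5 − 13/24·R2.
R3 ← R3 / (7107/1895).
R1 ← R1 − 69/379·R3.
R2 ← R2 − 393/379·R3.
R4 ← R4 + 23687/3790·R3.
R5 ← R5 + 4428/1895·R3.
R4 ← R4 / (-11575/9476).
R1 ← R1 + 401/206·R4.
R2 ← R2 − 8651/4738·R4.
R3 ← R3 − 7125/4738·R4.
R5 ← R5 − 231891/23690·R4.
R5 ← R5 / (32611/11575).
R1 ← R1 + 9049/6945·R5.
R2 ← R2 − 15923/6945·R5.
R3 ← R3 − 2708/1389·R5.
R4 ← R4 + 12754/6945·R5.
Reading off the reduced rows gives u = -5, v = 1, w = 0, s = -6, t = -2.

u = -5, v = 1, w = 0, s = -6, t = -2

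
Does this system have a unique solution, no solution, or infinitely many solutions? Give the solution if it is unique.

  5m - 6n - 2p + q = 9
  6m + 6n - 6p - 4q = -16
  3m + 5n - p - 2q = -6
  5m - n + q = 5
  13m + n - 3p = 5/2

Row-reduce:
R1 ← R1 / (5).
R2 ← R2 − 6·R1.
R3 ← R3 − 3·R1.
R4 ← R4 − 5·R1.
R5 ← R5 − 13·R1.
R2 ← R2 / (66/5).
R1 ← R1 + 6/5·R2.
R3 ← R3 − 43/5·R2.
R4 ← R4 − 5·R2.
R5 ← R5 − 83/5·R2.
R3 ← R3 / (28/11).
R1 ← R1 + 8/11·R3.
R2 ← R2 + 3/11·R3.
R4 ← R4 − 37/11·R3.
R5 ← R5 − 74/11·R3.
R4 ← R4 / (13/14).
R1 ← R1 + 1/21·R4.
R2 ← R2 + 13/42·R4.
R3 ← R3 − 13/42·R4.
R5 ← R5 − 13/7·R4.
Row 5 reduces to 0 = 1/2, a contradiction. The system is inconsistent.

no solution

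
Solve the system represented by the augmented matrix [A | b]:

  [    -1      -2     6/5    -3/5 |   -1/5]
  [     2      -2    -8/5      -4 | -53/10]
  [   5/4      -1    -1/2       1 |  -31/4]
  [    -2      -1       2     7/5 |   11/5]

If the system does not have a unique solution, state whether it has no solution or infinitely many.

no solution

Row-reduce:
R1 ← R1 / (-1).
R2 ← R2 − 2·R1.
R3 ← R3 − 5/4·R1.
R4 ← R4 + 2·R1.
R2 ← R2 / (-6).
R1 ← R1 − 2·R2.
R3 ← R3 + 7/2·R2.
R4 ← R4 − 3·R2.
R3 ← R3 / (8/15).
R1 ← R1 + 14/15·R3.
R2 ← R2 + 2/15·R3.
Row 4 reduces to 0 = -1/4, a contradiction. The system is inconsistent.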